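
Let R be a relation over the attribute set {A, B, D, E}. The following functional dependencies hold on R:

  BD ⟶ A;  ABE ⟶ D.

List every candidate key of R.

Attributes B, E never appear on any right-hand side, so every candidate key must contain {B, E}.
{B, E}⁺ = {B, E}, which is not all of the schema, so we must add further attributes.
{A, B, E}⁺: ABE→D adds D → {A, B, D, E}. Minimal: {B, E}⁺ = {B, E}; {A, E}⁺ = {A, E}; {A, B}⁺ = {A, B} — none reach the full schema.
{B, D, E}⁺: BD→A adds A → {A, B, D, E}. Minimal: {D, E}⁺ = {D, E}; {B, E}⁺ = {B, E}; {B, D}⁺ = {A, B, D} — none reach the full schema.
Any other superkey contains one of these as a subset, so there are no further candidate keys.

(A, B, E); (B, D, E)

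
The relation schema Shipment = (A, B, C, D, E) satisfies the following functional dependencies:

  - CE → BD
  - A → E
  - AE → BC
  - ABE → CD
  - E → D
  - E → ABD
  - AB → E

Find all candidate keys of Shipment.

{A}, {E}

{A}⁺: A→E adds E; AE→BC adds B, C; ABE→CD adds D → {A, B, C, D, E}.
{E}⁺: E→D adds D; E→ABD adds A, B; AE→BC adds C → {A, B, C, D, E}.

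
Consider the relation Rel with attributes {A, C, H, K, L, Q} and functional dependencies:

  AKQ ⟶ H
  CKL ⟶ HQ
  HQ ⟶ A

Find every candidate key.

{C, K, L}

Attributes C, K, L never appear on any right-hand side, so every candidate key must contain {C, K, L}.
{C, K, L}⁺ = {A, C, H, K, L, Q}, which is all of the schema, so {C, K, L} is the only candidate key.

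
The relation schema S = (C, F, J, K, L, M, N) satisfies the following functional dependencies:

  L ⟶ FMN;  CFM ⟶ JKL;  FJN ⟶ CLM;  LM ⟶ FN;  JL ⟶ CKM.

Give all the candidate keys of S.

{C, L}, {J, L}, {C, F, M}, {F, J, N}

{C, L}⁺: L→FMN adds F, M, N; CFM→JKL adds J, K → {C, F, J, K, L, M, N}. Minimal: {L}⁺ = {F, L, M, N}; {C}⁺ = {C} — none reach the full schema.
{J, L}⁺: L→FMN adds F, M, N; FJN→CLM adds C; JL→CKM adds K → {C, F, J, K, L, M, N}. Minimal: {L}⁺ = {F, L, M, N}; {J}⁺ = {J} — none reach the full schema.
{C, F, M}⁺: CFM→JKL adds J, K, L; LM→FN adds N → {C, F, J, K, L, M, N}. Minimal: {F, M}⁺ = {F, M}; {C, M}⁺ = {C, M}; {C, F}⁺ = {C, F} — none reach the full schema.
{F, J, N}⁺: FJN→CLM adds C, L, M; JL→CKM adds K → {C, F, J, K, L, M, N}. Minimal: {J, N}⁺ = {J, N}; {F, N}⁺ = {F, N}; {F, J}⁺ = {F, J} — none reach the full schema.
Any other superkey contains one of these as a subset, so there are no further candidate keys.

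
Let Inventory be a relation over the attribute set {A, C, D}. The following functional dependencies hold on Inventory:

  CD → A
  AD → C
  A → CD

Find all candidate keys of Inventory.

{A}⁺: A→CD adds C, D → {A, C, D}.
{C, D}⁺: CD→A adds A → {A, C, D}. Minimal: {D}⁺ = {D}; {C}⁺ = {C} — none reach the full schema.

A; CD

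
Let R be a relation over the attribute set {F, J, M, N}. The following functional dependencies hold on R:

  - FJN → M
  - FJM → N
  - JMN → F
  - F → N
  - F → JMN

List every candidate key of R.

(F), (J, M, N)

{F}⁺: F→N adds N; F→JMN adds J, M → {F, J, M, N}.
{J, M, N}⁺: JMN→F adds F → {F, J, M, N}. Minimal: {M, N}⁺ = {M, N}; {J, N}⁺ = {J, N}; {J, M}⁺ = {J, M} — none reach the full schema.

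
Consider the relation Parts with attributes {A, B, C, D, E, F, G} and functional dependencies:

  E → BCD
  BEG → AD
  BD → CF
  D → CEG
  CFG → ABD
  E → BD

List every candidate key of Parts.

{D}, {E}, {C, F, G}

{D}⁺: D→CEG adds C, E, G; E→BD adds B; BEG→AD adds A; BD→CF adds F → {A, B, C, D, E, F, G}.
{E}⁺: E→BCD adds B, C, D; BD→CF adds F; D→CEG adds G; CFG→ABD adds A → {A, B, C, D, E, F, G}.
{C, F, G}⁺: CFG→ABD adds A, B, D; D→CEG adds E → {A, B, C, D, E, F, G}.
Any other superkey contains one of these as a subset, so there are no further candidate keys.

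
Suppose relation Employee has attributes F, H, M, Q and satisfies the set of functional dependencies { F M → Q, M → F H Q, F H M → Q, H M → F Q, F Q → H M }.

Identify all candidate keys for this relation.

{M}⁺: M→FHQ adds F, H, Q → {F, H, M, Q}.
{F, Q}⁺: FQ→HM adds H, M → {F, H, M, Q}. Minimal: {Q}⁺ = {Q}; {F}⁺ = {F} — none reach the full schema.
Any other superkey contains one of these as a subset, so there are no further candidate keys.

(M); (F, Q)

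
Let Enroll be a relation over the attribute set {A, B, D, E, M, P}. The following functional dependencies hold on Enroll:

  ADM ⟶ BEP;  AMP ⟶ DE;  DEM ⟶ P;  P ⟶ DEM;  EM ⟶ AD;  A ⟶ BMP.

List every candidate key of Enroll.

{A}⁺: A→BMP adds B, M, P; AMP→DE adds D, E → {A, B, D, E, M, P}.
{P}⁺: P→DEM adds D, E, M; EM→AD adds A; A→BMP adds B → {A, B, D, E, M, P}.
{E, M}⁺: EM→AD adds A, D; A→BMP adds B, P → {A, B, D, E, M, P}.

(A), (P), (E, M)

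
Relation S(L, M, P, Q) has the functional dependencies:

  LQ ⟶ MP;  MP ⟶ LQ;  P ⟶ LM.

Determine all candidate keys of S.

{P}, {L, Q}

{P}⁺: P→LM adds L, M; MP→LQ adds Q → {L, M, P, Q}.
{L, Q}⁺: LQ→MP adds M, P → {L, M, P, Q}. Minimal: {Q}⁺ = {Q}; {L}⁺ = {L} — none reach the full schema.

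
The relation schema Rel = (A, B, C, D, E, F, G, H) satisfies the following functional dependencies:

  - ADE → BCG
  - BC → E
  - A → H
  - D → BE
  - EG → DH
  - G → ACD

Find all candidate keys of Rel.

Attribute F never appears on the right-hand side of any dependency, so F must belong to every candidate key.
{F}⁺ = {F}, which is not all of the schema, so we must add further attributes.
{F, G}⁺: G→ACD adds A, C, D; A→H adds H; D→BE adds B, E → {A, B, C, D, E, F, G, H}. Minimal: {G}⁺ = {A, B, C, D, E, G, H}; {F}⁺ = {F} — none reach the full schema.
{A, D, F}⁺: A→H adds H; D→BE adds B, E; ADE→BCG adds C, G → {A, B, C, D, E, F, G, H}. Minimal: {D, F}⁺ = {B, D, E, F}; {A, F}⁺ = {A, F, H}; {A, D}⁺ = {A, B, C, D, E, G, H} — none reach the full schema.
Any other superkey contains one of these as a subset, so there are no further candidate keys.

{F, G}; {A, D, F}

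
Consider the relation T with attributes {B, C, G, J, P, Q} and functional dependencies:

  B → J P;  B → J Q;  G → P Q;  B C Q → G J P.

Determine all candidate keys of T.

(B, C)

Attributes B, C never appear on any right-hand side, so every candidate key must contain {B, C}.
{B, C}⁺ = {B, C, G, J, P, Q}, which is all of the schema, so {B, C} is the only candidate key.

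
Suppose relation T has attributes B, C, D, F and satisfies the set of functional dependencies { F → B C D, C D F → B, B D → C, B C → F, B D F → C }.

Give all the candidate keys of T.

{F}⁺: F→BCD adds B, C, D → {B, C, D, F}.
{B, C}⁺: BC→F adds F; F→BCD adds D → {B, C, D, F}. Minimal: {C}⁺ = {C}; {B}⁺ = {B} — none reach the full schema.
{B, D}⁺: BD→C adds C; BC→F adds F → {B, C, D, F}. Minimal: {D}⁺ = {D}; {B}⁺ = {B} — none reach the full schema.
Any other superkey contains one of these as a subset, so there are no further candidate keys.

{F}, {B, C}, {B, D}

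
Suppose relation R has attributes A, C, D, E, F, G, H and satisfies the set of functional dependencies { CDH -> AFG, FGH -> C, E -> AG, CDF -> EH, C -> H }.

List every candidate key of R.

CD, DEFH, DFGH

Attribute D never appears on the right-hand side of any dependency, so D must belong to every candidate key.
{D}⁺ = {D}, which is not all of the schema, so we must add further attributes.
{C, D}⁺: C→H adds H; CDH→AFG adds A, F, G; CDF→EH adds E → {A, C, D, E, F, G, H}. Minimal: {D}⁺ = {D}; {C}⁺ = {C, H} — none reach the full schema.
{D, E, F, H}⁺: E→AG adds A, G; FGH→C adds C → {A, C, D, E, F, G, H}. Minimal: {E, F, H}⁺ = {A, C, E, F, G, H}; {D, F, H}⁺ = {D, F, H}; {D, E, H}⁺ = {A, D, E, G, H}; … — none reach the full schema.
{D, F, G, H}⁺: FGH→C adds C; CDF→EH adds E; CDH→AFG adds A → {A, C, D, E, F, G, H}. Minimal: {F, G, H}⁺ = {C, F, G, H}; {D, G, H}⁺ = {D, G, H}; {D, F, H}⁺ = {D, F, H}; … — none reach the full schema.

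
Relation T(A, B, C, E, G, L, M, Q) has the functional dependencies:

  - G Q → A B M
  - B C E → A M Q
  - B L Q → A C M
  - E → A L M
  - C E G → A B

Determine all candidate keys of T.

Attributes E, G never appear on any right-hand side, so every candidate key must contain {E, G}.
{E, G}⁺ = {A, E, G, L, M}, which is not all of the schema, so we must add further attributes.
{C, E, G}⁺: E→ALM adds A, L, M; CEG→AB adds B; BCE→AMQ adds Q → {A, B, C, E, G, L, M, Q}. Minimal: {E, G}⁺ = {A, E, G, L, M}; {C, G}⁺ = {C, G}; {C, E}⁺ = {A, C, E, L, M} — none reach the full schema.
{E, G, Q}⁺: GQ→ABM adds A, B, M; E→ALM adds L; BLQ→ACM adds C → {A, B, C, E, G, L, M, Q}. Minimal: {G, Q}⁺ = {A, B, G, M, Q}; {E, Q}⁺ = {A, E, L, M, Q}; {E, G}⁺ = {A, E, G, L, M} — none reach the full schema.

CEG; EGQ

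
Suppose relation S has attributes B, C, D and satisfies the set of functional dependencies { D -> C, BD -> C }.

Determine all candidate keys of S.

Attributes B, D never appear on any right-hand side, so every candidate key must contain {B, D}.
{B, D}⁺ = {B, C, D}, which is all of the schema, so {B, D} is the only candidate key.

(B, D)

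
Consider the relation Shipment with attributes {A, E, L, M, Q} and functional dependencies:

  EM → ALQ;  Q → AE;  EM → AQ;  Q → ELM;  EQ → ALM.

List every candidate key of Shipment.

Q, EM

{Q}⁺: Q→AE adds A, E; Q→ELM adds L, M → {A, E, L, M, Q}.
{E, M}⁺: EM→ALQ adds A, L, Q → {A, E, L, M, Q}. Minimal: {M}⁺ = {M}; {E}⁺ = {E} — none reach the full schema.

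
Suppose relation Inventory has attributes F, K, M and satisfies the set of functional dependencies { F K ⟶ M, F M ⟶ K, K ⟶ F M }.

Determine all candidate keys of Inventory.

{K}⁺: K→FM adds F, M → {F, K, M}.
{F, M}⁺: FM→K adds K → {F, K, M}.
Any other superkey contains one of these as a subset, so there are no further candidate keys.

K; FM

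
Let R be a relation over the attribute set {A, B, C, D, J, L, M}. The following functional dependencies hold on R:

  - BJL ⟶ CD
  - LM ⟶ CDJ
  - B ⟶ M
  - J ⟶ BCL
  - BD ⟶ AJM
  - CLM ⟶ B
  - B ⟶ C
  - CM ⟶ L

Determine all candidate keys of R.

B; J; CM; LM

{B}⁺: B→M adds M; B→C adds C; CM→L adds L; LM→CDJ adds D, J; BD→AJM adds A → {A, B, C, D, J, L, M}.
{J}⁺: J→BCL adds B, C, L; BJL→CD adds D; B→M adds M; BD→AJM adds A → {A, B, C, D, J, L, M}.
{C, M}⁺: CM→L adds L; LM→CDJ adds D, J; J→BCL adds B; BD→AJM adds A → {A, B, C, D, J, L, M}. Minimal: {M}⁺ = {M}; {C}⁺ = {C} — none reach the full schema.
{L, M}⁺: LM→CDJ adds C, D, J; J→BCL adds B; BD→AJM adds A → {A, B, C, D, J, L, M}. Minimal: {M}⁺ = {M}; {L}⁺ = {L} — none reach the full schema.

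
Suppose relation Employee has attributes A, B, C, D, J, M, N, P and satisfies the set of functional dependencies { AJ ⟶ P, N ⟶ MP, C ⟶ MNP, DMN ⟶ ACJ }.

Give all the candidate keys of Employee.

(B, C, D), (B, D, N)

Attributes B, D never appear on any right-hand side, so every candidate key must contain {B, D}.
{B, D}⁺ = {B, D}, which is not all of the schema, so we must add further attributes.
{B, C, D}⁺: C→MNP adds M, N, P; DMN→ACJ adds A, J → {A, B, C, D, J, M, N, P}. Minimal: {C, D}⁺ = {A, C, D, J, M, N, P}; {B, D}⁺ = {B, D}; {B, C}⁺ = {B, C, M, N, P} — none reach the full schema.
{B, D, N}⁺: N→MP adds M, P; DMN→ACJ adds A, C, J → {A, B, C, D, J, M, N, P}. Minimal: {D, N}⁺ = {A, C, D, J, M, N, P}; {B, N}⁺ = {B, M, N, P}; {B, D}⁺ = {B, D} — none reach the full schema.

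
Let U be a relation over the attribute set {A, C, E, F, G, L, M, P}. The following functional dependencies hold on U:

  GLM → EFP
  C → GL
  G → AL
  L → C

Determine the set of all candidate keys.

Attribute M never appears on the right-hand side of any dependency, so M must belong to every candidate key.
{M}⁺ = {M}, which is not all of the schema, so we must add further attributes.
{C, M}⁺: C→GL adds G, L; G→AL adds A; GLM→EFP adds E, F, P → {A, C, E, F, G, L, M, P}.
{G, M}⁺: G→AL adds A, L; L→C adds C; GLM→EFP adds E, F, P → {A, C, E, F, G, L, M, P}.
{L, M}⁺: L→C adds C; C→GL adds G; G→AL adds A; GLM→EFP adds E, F, P → {A, C, E, F, G, L, M, P}.

{C, M}, {G, M}, {L, M}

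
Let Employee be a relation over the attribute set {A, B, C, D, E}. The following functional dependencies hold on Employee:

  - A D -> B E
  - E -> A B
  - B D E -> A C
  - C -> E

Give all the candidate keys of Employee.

AD, CD, DE

Attribute D never appears on the right-hand side of any dependency, so D must belong to every candidate key.
{D}⁺ = {D}, which is not all of the schema, so we must add further attributes.
{A, D}⁺: AD→BE adds B, E; BDE→AC adds C → {A, B, C, D, E}.
{C, D}⁺: C→E adds E; E→AB adds A, B → {A, B, C, D, E}.
{D, E}⁺: E→AB adds A, B; BDE→AC adds C → {A, B, C, D, E}.
Any other superkey contains one of these as a subset, so there are no further candidate keys.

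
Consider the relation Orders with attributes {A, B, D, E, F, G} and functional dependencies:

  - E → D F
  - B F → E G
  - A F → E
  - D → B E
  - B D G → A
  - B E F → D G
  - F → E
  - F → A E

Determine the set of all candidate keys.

(D); (E); (F)

{D}⁺: D→BE adds B, E; E→DF adds F; BF→EG adds G; BDG→A adds A → {A, B, D, E, F, G}.
{E}⁺: E→DF adds D, F; D→BE adds B; BEF→DG adds G; F→AE adds A → {A, B, D, E, F, G}.
{F}⁺: F→E adds E; F→AE adds A; E→DF adds D; D→BE adds B; BEF→DG adds G → {A, B, D, E, F, G}.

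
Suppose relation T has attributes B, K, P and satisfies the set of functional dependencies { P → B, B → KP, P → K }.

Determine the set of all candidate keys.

{B}, {P}

{B}⁺: B→KP adds K, P → {B, K, P}.
{P}⁺: P→B adds B; B→KP adds K → {B, K, P}.
Any other superkey contains one of these as a subset, so there are no further candidate keys.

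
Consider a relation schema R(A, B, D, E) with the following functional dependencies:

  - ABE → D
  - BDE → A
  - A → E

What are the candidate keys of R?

Attribute B never appears on the right-hand side of any dependency, so B must belong to every candidate key.
{B}⁺ = {B}, which is not all of the schema, so we must add further attributes.
{A, B}⁺: A→E adds E; ABE→D adds D → {A, B, D, E}. Minimal: {B}⁺ = {B}; {A}⁺ = {A, E} — none reach the full schema.
{B, D, E}⁺: BDE→A adds A → {A, B, D, E}. Minimal: {D, E}⁺ = {D, E}; {B, E}⁺ = {B, E}; {B, D}⁺ = {B, D} — none reach the full schema.

{A, B}, {B, D, E}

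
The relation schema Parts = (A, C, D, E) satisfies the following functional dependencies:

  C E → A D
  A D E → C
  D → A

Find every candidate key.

{C, E}, {D, E}

Attribute E never appears on the right-hand side of any dependency, so E must belong to every candidate key.
{E}⁺ = {E}, which is not all of the schema, so we must add further attributes.
{C, E}⁺: CE→AD adds A, D → {A, C, D, E}.
{D, E}⁺: D→A adds A; ADE→C adds C → {A, C, D, E}.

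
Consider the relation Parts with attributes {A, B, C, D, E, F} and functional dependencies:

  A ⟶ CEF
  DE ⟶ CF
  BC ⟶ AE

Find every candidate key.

Attributes B, D never appear on any right-hand side, so every candidate key must contain {B, D}.
{B, D}⁺ = {B, D}, which is not all of the schema, so we must add further attributes.
{A, B, D}⁺: A→CEF adds C, E, F → {A, B, C, D, E, F}.
{B, C, D}⁺: BC→AE adds A, E; A→CEF adds F → {A, B, C, D, E, F}.
{B, D, E}⁺: DE→CF adds C, F; BC→AE adds A → {A, B, C, D, E, F}.
Any other superkey contains one of these as a subset, so there are no further candidate keys.

ABD, BCD, BDE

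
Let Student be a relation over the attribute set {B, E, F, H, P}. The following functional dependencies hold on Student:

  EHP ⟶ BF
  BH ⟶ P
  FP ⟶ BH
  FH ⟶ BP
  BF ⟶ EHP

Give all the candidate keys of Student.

{B, F}⁺: BF→EHP adds E, H, P → {B, E, F, H, P}.
{F, H}⁺: FH→BP adds B, P; BF→EHP adds E → {B, E, F, H, P}.
{F, P}⁺: FP→BH adds B, H; BF→EHP adds E → {B, E, F, H, P}.
{B, E, H}⁺: BH→P adds P; EHP→BF adds F → {B, E, F, H, P}.
{E, H, P}⁺: EHP→BF adds B, F → {B, E, F, H, P}.

{B, F}, {F, H}, {F, P}, {B, E, H}, {E, H, P}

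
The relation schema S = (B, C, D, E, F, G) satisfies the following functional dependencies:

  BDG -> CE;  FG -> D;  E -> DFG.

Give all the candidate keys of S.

{B, E}, {B, D, G}, {B, F, G}

Attribute B never appears on the right-hand side of any dependency, so B must belong to every candidate key.
{B}⁺ = {B}, which is not all of the schema, so we must add further attributes.
{B, E}⁺: E→DFG adds D, F, G; BDG→CE adds C → {B, C, D, E, F, G}. Minimal: {E}⁺ = {D, E, F, G}; {B}⁺ = {B} — none reach the full schema.
{B, D, G}⁺: BDG→CE adds C, E; E→DFG adds F → {B, C, D, E, F, G}. Minimal: {D, G}⁺ = {D, G}; {B, G}⁺ = {B, G}; {B, D}⁺ = {B, D} — none reach the full schema.
{B, F, G}⁺: FG→D adds D; BDG→CE adds C, E → {B, C, D, E, F, G}. Minimal: {F, G}⁺ = {D, F, G}; {B, G}⁺ = {B, G}; {B, F}⁺ = {B, F} — none reach the full schema.
Any other superkey contains one of these as a subset, so there are no further candidate keys.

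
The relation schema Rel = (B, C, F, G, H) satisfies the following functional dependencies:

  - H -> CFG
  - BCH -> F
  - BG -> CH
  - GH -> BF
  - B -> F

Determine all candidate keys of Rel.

{H}⁺: H→CFG adds C, F, G; GH→BF adds B → {B, C, F, G, H}.
{B, G}⁺: BG→CH adds C, H; GH→BF adds F → {B, C, F, G, H}. Minimal: {G}⁺ = {G}; {B}⁺ = {B, F} — none reach the full schema.

(H), (B, G)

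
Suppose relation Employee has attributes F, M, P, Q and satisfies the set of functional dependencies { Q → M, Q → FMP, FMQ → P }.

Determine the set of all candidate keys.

Q

Attribute Q never appears on the right-hand side of any dependency, so Q must belong to every candidate key.
{Q}⁺ = {F, M, P, Q}, which is all of the schema, so {Q} is the only candidate key.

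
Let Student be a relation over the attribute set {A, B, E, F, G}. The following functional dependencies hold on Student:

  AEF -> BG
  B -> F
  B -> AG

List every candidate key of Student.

Attribute E never appears on the right-hand side of any dependency, so E must belong to every candidate key.
{E}⁺ = {E}, which is not all of the schema, so we must add further attributes.
{B, E}⁺: B→F adds F; B→AG adds A, G → {A, B, E, F, G}. Minimal: {E}⁺ = {E}; {B}⁺ = {A, B, F, G} — none reach the full schema.
{A, E, F}⁺: AEF→BG adds B, G → {A, B, E, F, G}. Minimal: {E, F}⁺ = {E, F}; {A, F}⁺ = {A, F}; {A, E}⁺ = {A, E} — none reach the full schema.
Any other superkey contains one of these as a subset, so there are no further candidate keys.

{B, E}, {A, E, F}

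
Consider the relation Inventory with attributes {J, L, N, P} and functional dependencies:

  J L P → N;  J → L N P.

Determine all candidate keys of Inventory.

(J)

Attribute J never appears on the right-hand side of any dependency, so J must belong to every candidate key.
{J}⁺ = {J, L, N, P}, which is all of the schema, so {J} is the only candidate key.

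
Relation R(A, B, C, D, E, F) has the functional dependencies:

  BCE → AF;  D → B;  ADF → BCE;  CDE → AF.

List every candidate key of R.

Attribute D never appears on the right-hand side of any dependency, so D must belong to every candidate key.
{D}⁺ = {B, D}, which is not all of the schema, so we must add further attributes.
{A, D, F}⁺: D→B adds B; ADF→BCE adds C, E → {A, B, C, D, E, F}. Minimal: {D, F}⁺ = {B, D, F}; {A, F}⁺ = {A, F}; {A, D}⁺ = {A, B, D} — none reach the full schema.
{C, D, E}⁺: D→B adds B; CDE→AF adds A, F → {A, B, C, D, E, F}. Minimal: {D, E}⁺ = {B, D, E}; {C, E}⁺ = {C, E}; {C, D}⁺ = {B, C, D} — none reach the full schema.

{A, D, F}, {C, D, E}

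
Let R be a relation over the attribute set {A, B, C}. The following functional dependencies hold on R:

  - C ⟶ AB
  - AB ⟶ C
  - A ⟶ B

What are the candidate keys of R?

{A}⁺: A→B adds B; AB→C adds C → {A, B, C}.
{C}⁺: C→AB adds A, B → {A, B, C}.
Any other superkey contains one of these as a subset, so there are no further candidate keys.

{A}; {C}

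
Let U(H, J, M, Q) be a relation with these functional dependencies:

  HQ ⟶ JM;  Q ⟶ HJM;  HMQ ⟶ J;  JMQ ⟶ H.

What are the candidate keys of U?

{Q}⁺: Q→HJM adds H, J, M → {H, J, M, Q}.

(Q)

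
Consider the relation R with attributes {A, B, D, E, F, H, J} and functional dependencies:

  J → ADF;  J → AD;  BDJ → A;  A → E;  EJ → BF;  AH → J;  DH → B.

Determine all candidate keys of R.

AH, HJ

Attribute H never appears on the right-hand side of any dependency, so H must belong to every candidate key.
{H}⁺ = {H}, which is not all of the schema, so we must add further attributes.
{A, H}⁺: A→E adds E; AH→J adds J; J→ADF adds D, F; EJ→BF adds B → {A, B, D, E, F, H, J}.
{H, J}⁺: J→ADF adds A, D, F; A→E adds E; EJ→BF adds B → {A, B, D, E, F, H, J}.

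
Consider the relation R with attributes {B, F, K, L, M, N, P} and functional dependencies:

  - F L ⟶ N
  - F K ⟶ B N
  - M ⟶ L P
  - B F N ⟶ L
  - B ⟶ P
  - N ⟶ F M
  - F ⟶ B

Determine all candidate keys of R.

Attribute K never appears on the right-hand side of any dependency, so K must belong to every candidate key.
{K}⁺ = {K}, which is not all of the schema, so we must add further attributes.
{F, K}⁺: FK→BN adds B, N; BFN→L adds L; B→P adds P; N→FM adds M → {B, F, K, L, M, N, P}. Minimal: {K}⁺ = {K}; {F}⁺ = {B, F, P} — none reach the full schema.
{K, N}⁺: N→FM adds F, M; F→B adds B; M→LP adds L, P → {B, F, K, L, M, N, P}. Minimal: {N}⁺ = {B, F, L, M, N, P}; {K}⁺ = {K} — none reach the full schema.
Any other superkey contains one of these as a subset, so there are no further candidate keys.

{F, K}, {K, N}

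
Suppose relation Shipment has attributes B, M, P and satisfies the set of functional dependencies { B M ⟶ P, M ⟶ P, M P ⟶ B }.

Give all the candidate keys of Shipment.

Attribute M never appears on the right-hand side of any dependency, so M must belong to every candidate key.
{M}⁺ = {B, M, P}, which is all of the schema, so {M} is the only candidate key.

(M)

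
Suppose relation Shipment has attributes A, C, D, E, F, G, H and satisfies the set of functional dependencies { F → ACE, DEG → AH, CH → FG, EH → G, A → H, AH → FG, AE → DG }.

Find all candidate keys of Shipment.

{A}⁺: A→H adds H; AH→FG adds F, G; F→ACE adds C, E; AE→DG adds D → {A, C, D, E, F, G, H}.
{F}⁺: F→ACE adds A, C, E; A→H adds H; AH→FG adds G; AE→DG adds D → {A, C, D, E, F, G, H}.
{C, H}⁺: CH→FG adds F, G; F→ACE adds A, E; AE→DG adds D → {A, C, D, E, F, G, H}.
{D, E, G}⁺: DEG→AH adds A, H; AH→FG adds F; F→ACE adds C → {A, C, D, E, F, G, H}.
{D, E, H}⁺: EH→G adds G; DEG→AH adds A; AH→FG adds F; F→ACE adds C → {A, C, D, E, F, G, H}.

{A}, {F}, {C, H}, {D, E, G}, {D, E, H}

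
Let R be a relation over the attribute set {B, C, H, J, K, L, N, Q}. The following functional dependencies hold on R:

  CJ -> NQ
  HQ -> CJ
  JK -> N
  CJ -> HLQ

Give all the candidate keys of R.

{B, C, J, K}, {B, H, K, Q}

Attributes B, K never appear on any right-hand side, so every candidate key must contain {B, K}.
{B, K}⁺ = {B, K}, which is not all of the schema, so we must add further attributes.
{B, C, J, K}⁺: CJ→NQ adds N, Q; CJ→HLQ adds H, L → {B, C, H, J, K, L, N, Q}. Minimal: {C, J, K}⁺ = {C, H, J, K, L, N, Q}; {B, J, K}⁺ = {B, J, K, N}; {B, C, K}⁺ = {B, C, K}; … — none reach the full schema.
{B, H, K, Q}⁺: HQ→CJ adds C, J; JK→N adds N; CJ→HLQ adds L → {B, C, H, J, K, L, N, Q}. Minimal: {H, K, Q}⁺ = {C, H, J, K, L, N, Q}; {B, K, Q}⁺ = {B, K, Q}; {B, H, Q}⁺ = {B, C, H, J, L, N, Q}; … — none reach the full schema.
Any other superkey contains one of these as a subset, so there are no further candidate keys.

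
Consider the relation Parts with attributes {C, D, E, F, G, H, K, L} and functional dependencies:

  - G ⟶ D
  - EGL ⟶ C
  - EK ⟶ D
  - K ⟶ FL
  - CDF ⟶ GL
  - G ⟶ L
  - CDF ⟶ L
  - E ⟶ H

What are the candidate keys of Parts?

{C, E, K}, {E, G, K}

Attributes E, K never appear on any right-hand side, so every candidate key must contain {E, K}.
{E, K}⁺ = {D, E, F, H, K, L}, which is not all of the schema, so we must add further attributes.
{C, E, K}⁺: EK→D adds D; K→FL adds F, L; CDF→GL adds G; E→H adds H → {C, D, E, F, G, H, K, L}. Minimal: {E, K}⁺ = {D, E, F, H, K, L}; {C, K}⁺ = {C, F, K, L}; {C, E}⁺ = {C, E, H} — none reach the full schema.
{E, G, K}⁺: G→D adds D; K→FL adds F, L; E→H adds H; EGL→C adds C → {C, D, E, F, G, H, K, L}. Minimal: {G, K}⁺ = {D, F, G, K, L}; {E, K}⁺ = {D, E, F, H, K, L}; {E, G}⁺ = {C, D, E, G, H, L} — none reach the full schema.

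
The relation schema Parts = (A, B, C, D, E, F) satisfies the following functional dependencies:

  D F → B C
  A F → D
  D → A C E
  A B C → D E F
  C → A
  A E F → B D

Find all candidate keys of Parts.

{A, F}, {B, C}, {B, D}, {C, F}, {D, F}

{A, F}⁺: AF→D adds D; D→ACE adds C, E; AEF→BD adds B → {A, B, C, D, E, F}. Minimal: {F}⁺ = {F}; {A}⁺ = {A} — none reach the full schema.
{B, C}⁺: C→A adds A; ABC→DEF adds D, E, F → {A, B, C, D, E, F}. Minimal: {C}⁺ = {A, C}; {B}⁺ = {B} — none reach the full schema.
{B, D}⁺: D→ACE adds A, C, E; ABC→DEF adds F → {A, B, C, D, E, F}. Minimal: {D}⁺ = {A, C, D, E}; {B}⁺ = {B} — none reach the full schema.
{C, F}⁺: C→A adds A; AF→D adds D; D→ACE adds E; AEF→BD adds B → {A, B, C, D, E, F}. Minimal: {F}⁺ = {F}; {C}⁺ = {A, C} — none reach the full schema.
{D, F}⁺: DF→BC adds B, C; D→ACE adds A, E → {A, B, C, D, E, F}. Minimal: {F}⁺ = {F}; {D}⁺ = {A, C, D, E} — none reach the full schema.
Any other superkey contains one of these as a subset, so there are no further candidate keys.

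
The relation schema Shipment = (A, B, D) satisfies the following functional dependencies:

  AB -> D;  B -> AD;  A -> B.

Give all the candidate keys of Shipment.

(A); (B)

{A}⁺: A→B adds B; AB→D adds D → {A, B, D}.
{B}⁺: B→AD adds A, D → {A, B, D}.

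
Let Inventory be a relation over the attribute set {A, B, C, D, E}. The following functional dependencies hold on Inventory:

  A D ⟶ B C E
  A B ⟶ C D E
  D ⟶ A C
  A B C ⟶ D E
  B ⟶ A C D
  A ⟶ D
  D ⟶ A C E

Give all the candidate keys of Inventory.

A; B; D

{A}⁺: A→D adds D; D→ACE adds C, E; AD→BCE adds B → {A, B, C, D, E}.
{B}⁺: B→ACD adds A, C, D; D→ACE adds E → {A, B, C, D, E}.
{D}⁺: D→AC adds A, C; D→ACE adds E; AD→BCE adds B → {A, B, C, D, E}.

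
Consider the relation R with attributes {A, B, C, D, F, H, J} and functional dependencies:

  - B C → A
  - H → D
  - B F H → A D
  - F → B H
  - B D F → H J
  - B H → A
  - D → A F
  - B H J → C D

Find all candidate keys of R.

{D}, {F}, {H}

{D}⁺: D→AF adds A, F; F→BH adds B, H; BDF→HJ adds J; BHJ→CD adds C → {A, B, C, D, F, H, J}.
{F}⁺: F→BH adds B, H; BH→A adds A; H→D adds D; BDF→HJ adds J; BHJ→CD adds C → {A, B, C, D, F, H, J}.
{H}⁺: H→D adds D; D→AF adds A, F; F→BH adds B; BDF→HJ adds J; BHJ→CD adds C → {A, B, C, D, F, H, J}.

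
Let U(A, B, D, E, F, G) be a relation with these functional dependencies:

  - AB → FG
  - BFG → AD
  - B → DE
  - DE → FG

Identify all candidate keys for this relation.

(B)

{B}⁺: B→DE adds D, E; DE→FG adds F, G; BFG→AD adds A → {A, B, D, E, F, G}.
No other minimal superkey exists.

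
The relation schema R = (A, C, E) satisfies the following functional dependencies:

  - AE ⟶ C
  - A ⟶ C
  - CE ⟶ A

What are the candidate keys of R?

(A, E), (C, E)

Attribute E never appears on the right-hand side of any dependency, so E must belong to every candidate key.
{E}⁺ = {E}, which is not all of the schema, so we must add further attributes.
{A, E}⁺: AE→C adds C → {A, C, E}. Minimal: {E}⁺ = {E}; {A}⁺ = {A, C} — none reach the full schema.
{C, E}⁺: CE→A adds A → {A, C, E}. Minimal: {E}⁺ = {E}; {C}⁺ = {C} — none reach the full schema.
Any other superkey contains one of these as a subset, so there are no further candidate keys.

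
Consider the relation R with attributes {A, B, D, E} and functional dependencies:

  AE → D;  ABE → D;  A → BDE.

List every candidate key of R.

{A}⁺: A→BDE adds B, D, E → {A, B, D, E}.
No other minimal superkey exists.

{A}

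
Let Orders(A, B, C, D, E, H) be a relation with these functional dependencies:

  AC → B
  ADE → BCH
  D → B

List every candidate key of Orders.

Attributes A, D, E never appear on any right-hand side, so every candidate key must contain {A, D, E}.
{A, D, E}⁺ = {A, B, C, D, E, H}, which is all of the schema, so {A, D, E} is the only candidate key.

(A, D, E)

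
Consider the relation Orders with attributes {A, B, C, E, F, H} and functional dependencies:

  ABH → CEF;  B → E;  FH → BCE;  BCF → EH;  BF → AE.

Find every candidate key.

{F, H}⁺: FH→BCE adds B, C, E; BF→AE adds A → {A, B, C, E, F, H}.
{A, B, H}⁺: ABH→CEF adds C, E, F → {A, B, C, E, F, H}.
{B, C, F}⁺: B→E adds E; BCF→EH adds H; BF→AE adds A → {A, B, C, E, F, H}.

FH; ABH; BCF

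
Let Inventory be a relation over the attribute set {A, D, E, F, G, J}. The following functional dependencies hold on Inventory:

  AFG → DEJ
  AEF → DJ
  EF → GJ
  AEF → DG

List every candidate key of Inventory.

Attributes A, F never appear on any right-hand side, so every candidate key must contain {A, F}.
{A, F}⁺ = {A, F}, which is not all of the schema, so we must add further attributes.
{A, E, F}⁺: AEF→DJ adds D, J; EF→GJ adds G → {A, D, E, F, G, J}. Minimal: {E, F}⁺ = {E, F, G, J}; {A, F}⁺ = {A, F}; {A, E}⁺ = {A, E} — none reach the full schema.
{A, F, G}⁺: AFG→DEJ adds D, E, J → {A, D, E, F, G, J}. Minimal: {F, G}⁺ = {F, G}; {A, G}⁺ = {A, G}; {A, F}⁺ = {A, F} — none reach the full schema.
Any other superkey contains one of these as a subset, so there are no further candidate keys.

{A, E, F}, {A, F, G}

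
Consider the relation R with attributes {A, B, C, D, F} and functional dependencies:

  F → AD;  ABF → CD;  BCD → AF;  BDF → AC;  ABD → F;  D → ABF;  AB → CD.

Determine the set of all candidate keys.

{D}⁺: D→ABF adds A, B, F; AB→CD adds C → {A, B, C, D, F}.
{F}⁺: F→AD adds A, D; D→ABF adds B; AB→CD adds C → {A, B, C, D, F}.
{A, B}⁺: AB→CD adds C, D; BCD→AF adds F → {A, B, C, D, F}. Minimal: {B}⁺ = {B}; {A}⁺ = {A} — none reach the full schema.

{D}, {F}, {A, B}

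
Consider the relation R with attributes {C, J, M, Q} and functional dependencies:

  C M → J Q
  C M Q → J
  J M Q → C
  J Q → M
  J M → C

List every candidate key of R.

(C, M), (J, M), (J, Q)

{C, M}⁺: CM→JQ adds J, Q → {C, J, M, Q}.
{J, M}⁺: JM→C adds C; CM→JQ adds Q → {C, J, M, Q}.
{J, Q}⁺: JQ→M adds M; JM→C adds C → {C, J, M, Q}.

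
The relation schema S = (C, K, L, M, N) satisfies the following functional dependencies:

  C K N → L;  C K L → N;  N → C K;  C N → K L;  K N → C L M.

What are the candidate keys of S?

N; CKL

{N}⁺: N→CK adds C, K; CN→KL adds L; KN→CLM adds M → {C, K, L, M, N}.
{C, K, L}⁺: CKL→N adds N; KN→CLM adds M → {C, K, L, M, N}.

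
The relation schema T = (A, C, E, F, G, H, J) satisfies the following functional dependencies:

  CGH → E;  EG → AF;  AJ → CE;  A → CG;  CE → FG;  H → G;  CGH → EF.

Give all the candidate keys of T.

(A, H, J), (C, H, J), (E, H, J)

Attributes H, J never appear on any right-hand side, so every candidate key must contain {H, J}.
{H, J}⁺ = {G, H, J}, which is not all of the schema, so we must add further attributes.
{A, H, J}⁺: AJ→CE adds C, E; A→CG adds G; CE→FG adds F → {A, C, E, F, G, H, J}. Minimal: {H, J}⁺ = {G, H, J}; {A, J}⁺ = {A, C, E, F, G, J}; {A, H}⁺ = {A, C, E, F, G, H} — none reach the full schema.
{C, H, J}⁺: H→G adds G; CGH→EF adds E, F; EG→AF adds A → {A, C, E, F, G, H, J}. Minimal: {H, J}⁺ = {G, H, J}; {C, J}⁺ = {C, J}; {C, H}⁺ = {A, C, E, F, G, H} — none reach the full schema.
{E, H, J}⁺: H→G adds G; EG→AF adds A, F; AJ→CE adds C → {A, C, E, F, G, H, J}. Minimal: {H, J}⁺ = {G, H, J}; {E, J}⁺ = {E, J}; {E, H}⁺ = {A, C, E, F, G, H} — none reach the full schema.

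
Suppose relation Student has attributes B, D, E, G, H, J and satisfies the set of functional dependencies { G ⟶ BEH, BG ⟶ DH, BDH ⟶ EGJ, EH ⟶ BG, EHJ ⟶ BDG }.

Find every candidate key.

{G}, {E, H}, {B, D, H}

{G}⁺: G→BEH adds B, E, H; BG→DH adds D; BDH→EGJ adds J → {B, D, E, G, H, J}.
{E, H}⁺: EH→BG adds B, G; BG→DH adds D; BDH→EGJ adds J → {B, D, E, G, H, J}. Minimal: {H}⁺ = {H}; {E}⁺ = {E} — none reach the full schema.
{B, D, H}⁺: BDH→EGJ adds E, G, J → {B, D, E, G, H, J}. Minimal: {D, H}⁺ = {D, H}; {B, H}⁺ = {B, H}; {B, D}⁺ = {B, D} — none reach the full schema.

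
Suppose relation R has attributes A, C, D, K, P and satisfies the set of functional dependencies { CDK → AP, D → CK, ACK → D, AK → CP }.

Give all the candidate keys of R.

{D}⁺: D→CK adds C, K; CDK→AP adds A, P → {A, C, D, K, P}.
{A, K}⁺: AK→CP adds C, P; ACK→D adds D → {A, C, D, K, P}. Minimal: {K}⁺ = {K}; {A}⁺ = {A} — none reach the full schema.
Any other superkey contains one of these as a subset, so there are no further candidate keys.

(D), (A, K)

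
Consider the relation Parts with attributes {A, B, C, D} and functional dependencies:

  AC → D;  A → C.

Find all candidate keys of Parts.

{A, B}

Attributes A, B never appear on any right-hand side, so every candidate key must contain {A, B}.
{A, B}⁺ = {A, B, C, D}, which is all of the schema, so {A, B} is the only candidate key.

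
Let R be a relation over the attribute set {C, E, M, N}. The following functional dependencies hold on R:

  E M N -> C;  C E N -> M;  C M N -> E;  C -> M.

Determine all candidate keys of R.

{C, N}, {E, M, N}

{C, N}⁺: C→M adds M; CMN→E adds E → {C, E, M, N}. Minimal: {N}⁺ = {N}; {C}⁺ = {C, M} — none reach the full schema.
{E, M, N}⁺: EMN→C adds C → {C, E, M, N}. Minimal: {M, N}⁺ = {M, N}; {E, N}⁺ = {E, N}; {E, M}⁺ = {E, M} — none reach the full schema.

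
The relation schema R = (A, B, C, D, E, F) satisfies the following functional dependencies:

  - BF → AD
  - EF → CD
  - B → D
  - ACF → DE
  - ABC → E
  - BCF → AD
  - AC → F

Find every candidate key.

Attribute B never appears on the right-hand side of any dependency, so B must belong to every candidate key.
{B}⁺ = {B, D}, which is not all of the schema, so we must add further attributes.
{A, B, C}⁺: B→D adds D; ABC→E adds E; AC→F adds F → {A, B, C, D, E, F}. Minimal: {B, C}⁺ = {B, C, D}; {A, C}⁺ = {A, C, D, E, F}; {A, B}⁺ = {A, B, D} — none reach the full schema.
{B, C, F}⁺: BF→AD adds A, D; ACF→DE adds E → {A, B, C, D, E, F}. Minimal: {C, F}⁺ = {C, F}; {B, F}⁺ = {A, B, D, F}; {B, C}⁺ = {B, C, D} — none reach the full schema.
{B, E, F}⁺: BF→AD adds A, D; EF→CD adds C → {A, B, C, D, E, F}. Minimal: {E, F}⁺ = {C, D, E, F}; {B, F}⁺ = {A, B, D, F}; {B, E}⁺ = {B, D, E} — none reach the full schema.
Any other superkey contains one of these as a subset, so there are no further candidate keys.

{A, B, C}, {B, C, F}, {B, E, F}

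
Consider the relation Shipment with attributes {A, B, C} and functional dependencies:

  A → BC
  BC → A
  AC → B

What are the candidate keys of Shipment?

{A}⁺: A→BC adds B, C → {A, B, C}.
{B, C}⁺: BC→A adds A → {A, B, C}. Minimal: {C}⁺ = {C}; {B}⁺ = {B} — none reach the full schema.

A; BC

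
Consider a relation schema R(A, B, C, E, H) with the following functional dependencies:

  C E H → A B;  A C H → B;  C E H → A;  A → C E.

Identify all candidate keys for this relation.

{A, H}, {C, E, H}

Attribute H never appears on the right-hand side of any dependency, so H must belong to every candidate key.
{H}⁺ = {H}, which is not all of the schema, so we must add further attributes.
{A, H}⁺: A→CE adds C, E; CEH→AB adds B → {A, B, C, E, H}.
{C, E, H}⁺: CEH→AB adds A, B → {A, B, C, E, H}.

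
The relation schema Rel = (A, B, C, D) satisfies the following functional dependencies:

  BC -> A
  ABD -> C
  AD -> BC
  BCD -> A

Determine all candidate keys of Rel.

{A, D}, {B, C, D}

Attribute D never appears on the right-hand side of any dependency, so D must belong to every candidate key.
{D}⁺ = {D}, which is not all of the schema, so we must add further attributes.
{A, D}⁺: AD→BC adds B, C → {A, B, C, D}.
{B, C, D}⁺: BC→A adds A → {A, B, C, D}.
Any other superkey contains one of these as a subset, so there are no further candidate keys.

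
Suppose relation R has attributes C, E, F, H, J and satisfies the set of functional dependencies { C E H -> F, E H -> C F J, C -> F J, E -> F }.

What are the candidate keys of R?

{E, H}

{E, H}⁺: EH→CFJ adds C, F, J → {C, E, F, H, J}.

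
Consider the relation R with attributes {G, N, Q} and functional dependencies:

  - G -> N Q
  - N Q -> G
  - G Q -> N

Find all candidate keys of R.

{G}⁺: G→NQ adds N, Q → {G, N, Q}.
{N, Q}⁺: NQ→G adds G → {G, N, Q}. Minimal: {Q}⁺ = {Q}; {N}⁺ = {N} — none reach the full schema.

(G), (N, Q)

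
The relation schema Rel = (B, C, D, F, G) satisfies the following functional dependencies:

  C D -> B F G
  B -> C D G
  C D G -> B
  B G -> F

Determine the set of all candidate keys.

{B}⁺: B→CDG adds C, D, G; BG→F adds F → {B, C, D, F, G}.
{C, D}⁺: CD→BFG adds B, F, G → {B, C, D, F, G}. Minimal: {D}⁺ = {D}; {C}⁺ = {C} — none reach the full schema.
Any other superkey contains one of these as a subset, so there are no further candidate keys.

{B}, {C, D}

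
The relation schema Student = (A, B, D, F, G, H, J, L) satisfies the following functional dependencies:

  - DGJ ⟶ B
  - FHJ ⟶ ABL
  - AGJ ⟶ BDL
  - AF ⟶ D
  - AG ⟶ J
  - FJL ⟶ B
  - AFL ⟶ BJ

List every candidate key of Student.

(A, F, G, H), (F, G, H, J)

Attributes F, G, H never appear on any right-hand side, so every candidate key must contain {F, G, H}.
{F, G, H}⁺ = {F, G, H}, which is not all of the schema, so we must add further attributes.
{A, F, G, H}⁺: AF→D adds D; AG→J adds J; DGJ→B adds B; FHJ→ABL adds L → {A, B, D, F, G, H, J, L}. Minimal: {F, G, H}⁺ = {F, G, H}; {A, G, H}⁺ = {A, B, D, G, H, J, L}; {A, F, H}⁺ = {A, D, F, H}; … — none reach the full schema.
{F, G, H, J}⁺: FHJ→ABL adds A, B, L; AGJ→BDL adds D → {A, B, D, F, G, H, J, L}. Minimal: {G, H, J}⁺ = {G, H, J}; {F, H, J}⁺ = {A, B, D, F, H, J, L}; {F, G, J}⁺ = {F, G, J}; … — none reach the full schema.
Any other superkey contains one of these as a subset, so there are no further candidate keys.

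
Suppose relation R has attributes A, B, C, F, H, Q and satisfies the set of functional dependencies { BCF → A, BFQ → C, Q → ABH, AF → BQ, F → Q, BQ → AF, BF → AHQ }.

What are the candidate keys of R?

{F}; {Q}

{F}⁺: F→Q adds Q; Q→ABH adds A, B, H; BFQ→C adds C → {A, B, C, F, H, Q}.
{Q}⁺: Q→ABH adds A, B, H; BQ→AF adds F; BFQ→C adds C → {A, B, C, F, H, Q}.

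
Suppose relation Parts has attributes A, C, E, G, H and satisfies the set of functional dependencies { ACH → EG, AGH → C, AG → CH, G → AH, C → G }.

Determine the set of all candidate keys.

{C}⁺: C→G adds G; G→AH adds A, H; ACH→EG adds E → {A, C, E, G, H}.
{G}⁺: G→AH adds A, H; AGH→C adds C; ACH→EG adds E → {A, C, E, G, H}.
Any other superkey contains one of these as a subset, so there are no further candidate keys.

{C}, {G}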